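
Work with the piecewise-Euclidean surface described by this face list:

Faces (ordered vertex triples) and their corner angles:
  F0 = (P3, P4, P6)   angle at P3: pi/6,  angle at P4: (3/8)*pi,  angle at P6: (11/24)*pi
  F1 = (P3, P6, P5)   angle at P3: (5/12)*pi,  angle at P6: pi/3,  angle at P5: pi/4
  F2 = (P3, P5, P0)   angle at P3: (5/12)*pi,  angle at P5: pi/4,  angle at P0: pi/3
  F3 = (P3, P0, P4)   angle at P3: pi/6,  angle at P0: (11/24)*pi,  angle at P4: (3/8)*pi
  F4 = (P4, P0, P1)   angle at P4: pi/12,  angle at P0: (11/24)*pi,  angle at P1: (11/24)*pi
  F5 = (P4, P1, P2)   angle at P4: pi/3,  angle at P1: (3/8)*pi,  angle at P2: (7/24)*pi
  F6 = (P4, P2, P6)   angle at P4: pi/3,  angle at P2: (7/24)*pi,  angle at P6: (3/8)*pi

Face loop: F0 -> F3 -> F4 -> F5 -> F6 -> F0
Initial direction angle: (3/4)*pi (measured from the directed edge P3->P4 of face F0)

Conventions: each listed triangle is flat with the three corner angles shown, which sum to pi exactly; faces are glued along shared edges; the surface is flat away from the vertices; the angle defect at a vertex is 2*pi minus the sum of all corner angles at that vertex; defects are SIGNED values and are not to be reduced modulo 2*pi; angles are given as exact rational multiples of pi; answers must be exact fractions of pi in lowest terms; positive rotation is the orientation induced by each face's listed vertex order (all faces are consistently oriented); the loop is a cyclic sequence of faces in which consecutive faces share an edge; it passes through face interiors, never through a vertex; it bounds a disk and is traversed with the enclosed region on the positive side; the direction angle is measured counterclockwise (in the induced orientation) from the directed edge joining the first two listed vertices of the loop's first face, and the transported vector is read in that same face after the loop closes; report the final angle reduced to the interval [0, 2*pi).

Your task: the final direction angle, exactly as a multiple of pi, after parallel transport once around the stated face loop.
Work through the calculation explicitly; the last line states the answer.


enclosed vertex P4: corner angles sum to (3/2)*pi, defect = 2*pi - (3/2)*pi = pi/2
the final direction is the initial angle plus the enclosed defects, taken mod 2*pi in the induced orientation
final angle = (3/4)*pi + pi/2 = (5/4)*pi (mod 2*pi)

Answer: final direction angle = (5/4)*pi


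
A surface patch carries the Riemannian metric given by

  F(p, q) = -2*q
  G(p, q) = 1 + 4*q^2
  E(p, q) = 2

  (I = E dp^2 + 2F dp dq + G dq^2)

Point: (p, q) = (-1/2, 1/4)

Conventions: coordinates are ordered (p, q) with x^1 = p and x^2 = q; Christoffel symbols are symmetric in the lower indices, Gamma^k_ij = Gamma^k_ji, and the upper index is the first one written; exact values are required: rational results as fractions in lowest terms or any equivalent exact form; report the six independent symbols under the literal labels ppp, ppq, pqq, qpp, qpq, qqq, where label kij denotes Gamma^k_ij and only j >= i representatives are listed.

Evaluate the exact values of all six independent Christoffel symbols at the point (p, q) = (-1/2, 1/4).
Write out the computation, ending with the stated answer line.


E = 2, F = -1/2, G = 5/4 at the point
E_p = 0, E_q = 0, F_p = 0, F_q = -2, G_p = 0, G_q = 2
EG - F^2 = 9/4;  g^inv = (4/9) * [[5/4, 1/2], [1/2, 2]]
first-kind symbols [ij,l] = (1/2)(d_i g_jl + d_j g_il - d_l g_ij): [pp,p] = E_p/2 = 0, [pp,q] = F_p - E_q/2 = 0, [pq,p] = E_q/2 = 0, [pq,q] = G_p/2 = 0, [qq,p] = F_q - G_p/2 = -2, [qq,q] = G_q/2 = 1
Gamma^p_ij = (G*[ij,p] - F*[ij,q])/(EG - F^2), Gamma^q_ij = (E*[ij,q] - F*[ij,p])/(EG - F^2)

Answer: Gamma_ppp = 0, Gamma_ppq = 0, Gamma_pqq = -8/9, Gamma_qpp = 0, Gamma_qpq = 0, Gamma_qqq = 4/9


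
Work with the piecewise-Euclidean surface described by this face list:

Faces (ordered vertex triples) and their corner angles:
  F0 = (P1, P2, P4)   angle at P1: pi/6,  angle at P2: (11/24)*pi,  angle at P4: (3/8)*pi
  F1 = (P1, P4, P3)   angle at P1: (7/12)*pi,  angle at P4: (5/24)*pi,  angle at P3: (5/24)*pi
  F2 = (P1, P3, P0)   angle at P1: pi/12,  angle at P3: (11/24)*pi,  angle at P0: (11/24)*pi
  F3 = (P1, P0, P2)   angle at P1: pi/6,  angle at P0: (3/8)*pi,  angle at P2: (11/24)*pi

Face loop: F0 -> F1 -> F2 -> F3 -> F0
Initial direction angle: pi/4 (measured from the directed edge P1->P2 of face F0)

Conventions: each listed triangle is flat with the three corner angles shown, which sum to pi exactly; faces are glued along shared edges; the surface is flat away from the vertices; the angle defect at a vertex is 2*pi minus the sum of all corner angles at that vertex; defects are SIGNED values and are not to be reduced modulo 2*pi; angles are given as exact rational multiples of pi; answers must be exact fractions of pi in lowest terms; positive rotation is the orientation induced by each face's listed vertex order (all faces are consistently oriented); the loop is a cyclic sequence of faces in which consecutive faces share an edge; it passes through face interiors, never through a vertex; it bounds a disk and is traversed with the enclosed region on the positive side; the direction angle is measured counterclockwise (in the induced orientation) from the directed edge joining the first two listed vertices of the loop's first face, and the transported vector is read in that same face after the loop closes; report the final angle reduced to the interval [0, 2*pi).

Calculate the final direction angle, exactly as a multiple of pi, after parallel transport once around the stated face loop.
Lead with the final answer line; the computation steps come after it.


Answer: final direction angle = (5/4)*pi

enclosed vertex P1: corner angles sum to pi, defect = 2*pi - pi = pi
final direction = starting direction + enclosed defect total, reduced mod 2*pi (induced orientation)
final angle = pi/4 + pi = (5/4)*pi (mod 2*pi)


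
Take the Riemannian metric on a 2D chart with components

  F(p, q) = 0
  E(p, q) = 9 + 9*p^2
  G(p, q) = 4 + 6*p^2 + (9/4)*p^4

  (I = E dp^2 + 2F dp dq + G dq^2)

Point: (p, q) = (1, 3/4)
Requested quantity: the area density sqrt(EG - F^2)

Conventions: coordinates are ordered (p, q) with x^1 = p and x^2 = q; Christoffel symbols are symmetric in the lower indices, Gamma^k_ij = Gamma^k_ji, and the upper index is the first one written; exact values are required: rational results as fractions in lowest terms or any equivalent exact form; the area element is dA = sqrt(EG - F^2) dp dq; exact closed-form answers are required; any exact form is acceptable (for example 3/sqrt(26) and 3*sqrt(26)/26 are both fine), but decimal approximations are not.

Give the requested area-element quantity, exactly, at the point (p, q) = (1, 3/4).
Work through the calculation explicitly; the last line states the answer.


E = 18, F = 0, G = 49/4; EG - F^2 = 441/2

Answer: sqrt(EG - F^2) = 21*sqrt(2)/2


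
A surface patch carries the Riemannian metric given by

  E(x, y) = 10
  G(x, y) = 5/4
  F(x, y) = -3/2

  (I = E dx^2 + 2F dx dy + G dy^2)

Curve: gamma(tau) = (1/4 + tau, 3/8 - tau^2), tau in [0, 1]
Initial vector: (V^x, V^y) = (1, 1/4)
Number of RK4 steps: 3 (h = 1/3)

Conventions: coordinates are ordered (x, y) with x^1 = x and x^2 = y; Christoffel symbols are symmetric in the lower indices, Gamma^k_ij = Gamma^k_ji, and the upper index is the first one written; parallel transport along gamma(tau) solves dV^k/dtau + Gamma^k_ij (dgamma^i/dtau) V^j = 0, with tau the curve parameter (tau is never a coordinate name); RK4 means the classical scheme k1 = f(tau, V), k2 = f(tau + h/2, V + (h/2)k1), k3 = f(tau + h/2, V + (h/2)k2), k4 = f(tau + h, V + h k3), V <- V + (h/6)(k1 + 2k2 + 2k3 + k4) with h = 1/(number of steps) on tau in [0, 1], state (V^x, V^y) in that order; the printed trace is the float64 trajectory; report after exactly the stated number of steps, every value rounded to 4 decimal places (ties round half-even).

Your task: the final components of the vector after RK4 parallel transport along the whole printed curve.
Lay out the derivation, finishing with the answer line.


gamma'(tau) = (1, -2*tau); f(tau, V)^k = -Gamma^k_ij(gamma(tau)) gamma'^i(tau) V^j; h = 1/3; intermediate values shown to 6 dp
curve data and Christoffel symbols at the stage parameters:
  tau = 0.000000: gamma = (0.250000, 0.375000), gamma' = (1.000000, 0.000000); Gamma_xxx = 0.000000, Gamma_xxy = 0.000000, Gamma_xyy = 0.000000, Gamma_yxx = 0.000000, Gamma_yxy = 0.000000, Gamma_yyy = 0.000000
  tau = 0.166667: gamma = (0.416667, 0.347222), gamma' = (1.000000, -0.333333); Gamma_xxx = 0.000000, Gamma_xxy = 0.000000, Gamma_xyy = 0.000000, Gamma_yxx = 0.000000, Gamma_yxy = 0.000000, Gamma_yyy = 0.000000
  tau = 0.333333: gamma = (0.583333, 0.263889), gamma' = (1.000000, -0.666667); Gamma_xxx = 0.000000, Gamma_xxy = 0.000000, Gamma_xyy = 0.000000, Gamma_yxx = 0.000000, Gamma_yxy = 0.000000, Gamma_yyy = 0.000000
  tau = 0.500000: gamma = (0.750000, 0.125000), gamma' = (1.000000, -1.000000); Gamma_xxx = 0.000000, Gamma_xxy = 0.000000, Gamma_xyy = 0.000000, Gamma_yxx = 0.000000, Gamma_yxy = 0.000000, Gamma_yyy = 0.000000
  tau = 0.666667: gamma = (0.916667, -0.069444), gamma' = (1.000000, -1.333333); Gamma_xxx = 0.000000, Gamma_xxy = 0.000000, Gamma_xyy = 0.000000, Gamma_yxx = 0.000000, Gamma_yxy = 0.000000, Gamma_yyy = 0.000000
  tau = 0.833333: gamma = (1.083333, -0.319444), gamma' = (1.000000, -1.666667); Gamma_xxx = 0.000000, Gamma_xxy = 0.000000, Gamma_xyy = 0.000000, Gamma_yxx = 0.000000, Gamma_yxy = 0.000000, Gamma_yyy = 0.000000
  tau = 1.000000: gamma = (1.250000, -0.625000), gamma' = (1.000000, -2.000000); Gamma_xxx = 0.000000, Gamma_xxy = 0.000000, Gamma_xyy = 0.000000, Gamma_yxx = 0.000000, Gamma_yxy = 0.000000, Gamma_yyy = 0.000000
step 0: V^x = 1.0000, V^y = 0.2500
step 1: k1 = (0.000000, 0.000000), k2 = (0.000000, 0.000000), k3 = (0.000000, 0.000000), k4 = (0.000000, 0.000000); V <- V + (h/6)(k1 + 2k2 + 2k3 + k4): V^x = 1.0000, V^y = 0.2500
step 2: k1 = (0.000000, 0.000000), k2 = (0.000000, 0.000000), k3 = (0.000000, 0.000000), k4 = (0.000000, 0.000000); V <- V + (h/6)(k1 + 2k2 + 2k3 + k4): V^x = 1.0000, V^y = 0.2500
step 3: k1 = (0.000000, 0.000000), k2 = (0.000000, 0.000000), k3 = (0.000000, 0.000000), k4 = (0.000000, 0.000000); V <- V + (h/6)(k1 + 2k2 + 2k3 + k4): V^x = 1.0000, V^y = 0.2500

Answer: V^x = 1.0000, V^y = 0.2500


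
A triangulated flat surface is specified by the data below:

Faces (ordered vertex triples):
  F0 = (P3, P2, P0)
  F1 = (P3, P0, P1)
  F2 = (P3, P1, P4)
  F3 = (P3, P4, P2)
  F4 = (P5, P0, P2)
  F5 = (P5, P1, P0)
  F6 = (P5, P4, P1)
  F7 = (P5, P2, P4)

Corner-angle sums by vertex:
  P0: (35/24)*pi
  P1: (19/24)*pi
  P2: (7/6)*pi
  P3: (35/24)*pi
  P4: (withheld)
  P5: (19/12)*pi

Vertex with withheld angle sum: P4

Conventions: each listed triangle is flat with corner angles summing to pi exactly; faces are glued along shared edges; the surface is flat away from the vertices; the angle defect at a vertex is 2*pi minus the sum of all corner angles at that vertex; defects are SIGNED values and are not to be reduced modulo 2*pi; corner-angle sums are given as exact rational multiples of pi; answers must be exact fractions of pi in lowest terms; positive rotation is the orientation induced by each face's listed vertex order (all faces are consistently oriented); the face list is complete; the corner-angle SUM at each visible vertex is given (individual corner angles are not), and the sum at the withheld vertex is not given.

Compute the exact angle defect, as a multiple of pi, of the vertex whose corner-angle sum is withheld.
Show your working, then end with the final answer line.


V = 6, E = 12, F = 8; chi = V - E + F = 2
Gauss-Bonnet: total defect = 2*pi*chi = 4*pi; visible defects sum to (85/24)*pi

Answer: defect(P4) = (11/24)*pi


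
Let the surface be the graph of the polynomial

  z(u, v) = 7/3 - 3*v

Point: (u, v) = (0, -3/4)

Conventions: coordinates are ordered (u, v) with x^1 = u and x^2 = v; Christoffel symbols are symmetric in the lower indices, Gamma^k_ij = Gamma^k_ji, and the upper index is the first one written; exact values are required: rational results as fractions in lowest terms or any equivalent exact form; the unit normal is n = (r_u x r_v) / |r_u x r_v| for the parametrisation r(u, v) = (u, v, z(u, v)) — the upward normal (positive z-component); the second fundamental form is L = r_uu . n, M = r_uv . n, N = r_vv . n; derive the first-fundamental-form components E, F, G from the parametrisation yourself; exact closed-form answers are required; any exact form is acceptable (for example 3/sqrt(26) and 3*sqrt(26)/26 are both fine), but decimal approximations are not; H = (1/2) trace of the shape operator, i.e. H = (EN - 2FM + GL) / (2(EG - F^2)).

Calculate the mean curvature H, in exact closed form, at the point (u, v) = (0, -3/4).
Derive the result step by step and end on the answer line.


z_u = 0, z_v = -3, z_uu = 0, z_uv = 0, z_vv = 0
E = 1, F = 0, G = 10; answer radicand W^2 = 10
unnormalised second-form numerators: l = 0, m = 0, n = 0; L = l/sqrt(10), and similarly M = m/sqrt(W^2), N = n/sqrt(W^2)
H = (E*n - 2*F*m + G*l) / (2*(EG - F^2)*sqrt(W^2)); E*n - 2*F*m + G*l = 0, EG - F^2 = 10, so H = (0)/sqrt(10)

Answer: H = 0


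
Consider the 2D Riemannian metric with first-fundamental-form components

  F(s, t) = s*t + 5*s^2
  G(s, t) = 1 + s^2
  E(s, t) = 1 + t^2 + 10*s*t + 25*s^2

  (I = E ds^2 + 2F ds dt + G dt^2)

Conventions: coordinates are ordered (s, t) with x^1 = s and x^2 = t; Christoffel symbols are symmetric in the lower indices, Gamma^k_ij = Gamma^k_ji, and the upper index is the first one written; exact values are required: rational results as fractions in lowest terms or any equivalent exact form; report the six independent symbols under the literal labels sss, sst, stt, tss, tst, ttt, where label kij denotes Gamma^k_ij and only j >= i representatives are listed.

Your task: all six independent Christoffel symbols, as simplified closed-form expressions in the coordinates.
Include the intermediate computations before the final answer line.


E = 1 + t^2 + 10*s*t + 25*s^2; F = s*t + 5*s^2; G = 1 + s^2
Gamma^k_ij = (1/2) g^{kl} (d_i g_jl + d_j g_il - d_l g_ij), with g^inv = (1/(EG-F^2)) [[G, -F], [-F, E]]
first partials: E_s = 10*t + 50*s, E_t = 2*t + 10*s, F_s = t + 10*s, F_t = s, G_s = 2*s, G_t = 0
D = EG - F^2 = 1 + t^2 + 10*s*t + 26*s^2
expanded: Gamma^s_ss = (G E_s - 2F F_s + F E_t)/(2D), Gamma^s_st = (G E_t - F G_s)/(2D), Gamma^s_tt = (2G F_t - G G_s - F G_t)/(2D), Gamma^t_ss = (2E F_s - E E_t - F E_s)/(2D), Gamma^t_st = (E G_s - F E_t)/(2D), Gamma^t_tt = (E G_t - 2F F_t + F G_s)/(2D); substitute and cancel common factors

Answer: Gamma_sss = (25*s + 5*t)/(26*s^2 + 10*s*t + t^2 + 1), Gamma_sst = (5*s + t)/(26*s^2 + 10*s*t + t^2 + 1), Gamma_stt = 0, Gamma_tss = 5*s/(26*s^2 + 10*s*t + t^2 + 1), Gamma_tst = s/(26*s^2 + 10*s*t + t^2 + 1), Gamma_ttt = 0


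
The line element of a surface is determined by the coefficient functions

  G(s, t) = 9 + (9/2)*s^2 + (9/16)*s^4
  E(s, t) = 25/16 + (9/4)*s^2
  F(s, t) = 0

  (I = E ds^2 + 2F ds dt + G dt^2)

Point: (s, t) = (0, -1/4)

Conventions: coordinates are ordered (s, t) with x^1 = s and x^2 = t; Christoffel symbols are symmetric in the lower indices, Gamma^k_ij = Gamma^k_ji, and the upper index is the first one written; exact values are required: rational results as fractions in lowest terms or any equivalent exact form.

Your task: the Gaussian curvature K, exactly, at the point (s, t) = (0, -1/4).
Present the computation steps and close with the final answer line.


E = 25/16, F = 0, G = 9, EG - F^2 = 225/16 at the point
E_s = 0, E_t = 0, F_s = 0, F_t = 0, G_s = 0, G_t = 0
E_tt = 0, F_st = 0, G_ss = 9
Evaluate Brioschi's two determinant matrices M1, M2 and divide by (EG - F^2)^2.
M1 = [[-E_tt/2 + F_st - G_ss/2, E_s/2, F_s - E_t/2], [F_t - G_s/2, E, F], [G_t/2, F, G]] = [[-9/2, 0, 0], [0, 25/16, 0], [0, 0, 9]]; det M1 = -2025/32
M2 = [[0, E_t/2, G_s/2], [E_t/2, E, F], [G_s/2, F, G]] = [[0, 0, 0], [0, 25/16, 0], [0, 0, 9]]; det M2 = 0
det M1 - det M2 = -2025/32; K = -2025/32 / (225/16)^2 = -8/25

Answer: K = -8/25


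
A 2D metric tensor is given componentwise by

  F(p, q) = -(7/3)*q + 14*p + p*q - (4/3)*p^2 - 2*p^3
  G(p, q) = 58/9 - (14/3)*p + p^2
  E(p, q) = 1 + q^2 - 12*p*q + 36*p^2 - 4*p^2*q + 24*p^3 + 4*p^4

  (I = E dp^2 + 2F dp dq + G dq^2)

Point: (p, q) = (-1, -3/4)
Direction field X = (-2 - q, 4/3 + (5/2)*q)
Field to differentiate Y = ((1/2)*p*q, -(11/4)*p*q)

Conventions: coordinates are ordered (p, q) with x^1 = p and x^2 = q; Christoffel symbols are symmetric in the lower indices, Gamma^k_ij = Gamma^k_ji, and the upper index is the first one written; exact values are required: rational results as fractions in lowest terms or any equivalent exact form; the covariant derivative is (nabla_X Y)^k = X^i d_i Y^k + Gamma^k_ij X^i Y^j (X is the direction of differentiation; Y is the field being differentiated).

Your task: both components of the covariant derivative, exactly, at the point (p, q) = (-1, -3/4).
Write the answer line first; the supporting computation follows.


Answer: (nabla_X Y)^p = 380639/313440, (nabla_X Y)^q = -571049/125376

E = 185/16, F = -65/6, G = 109/9 at the point
E_p = -13, E_q = 13/2, F_p = 119/12, F_q = -10/3, G_p = -20/3, G_q = 0
EG - F^2 = 3265/144;  g^inv = (144/3265) * [[109/9, 65/6], [65/6, 185/16]]
first-kind symbols [ij,l] = (1/2)(d_i g_jl + d_j g_il - d_l g_ij): [pp,p] = E_p/2 = -13/2, [pp,q] = F_p - E_q/2 = 20/3, [pq,p] = E_q/2 = 13/4, [pq,q] = G_p/2 = -10/3, [qq,p] = F_q - G_p/2 = 0, [qq,q] = G_q/2 = 0
Gamma^p_ij = (G*[ij,p] - F*[ij,q])/(EG - F^2), Gamma^q_ij = (E*[ij,q] - F*[ij,p])/(EG - F^2)
Gamma_ppp = -936/3265, Gamma_ppq = 468/3265, Gamma_pqq = 0, Gamma_qpp = 192/653, Gamma_qpq = -96/653, Gamma_qqq = 0
X = (-5/4, -13/24), Y = (3/8, -33/16) at the point


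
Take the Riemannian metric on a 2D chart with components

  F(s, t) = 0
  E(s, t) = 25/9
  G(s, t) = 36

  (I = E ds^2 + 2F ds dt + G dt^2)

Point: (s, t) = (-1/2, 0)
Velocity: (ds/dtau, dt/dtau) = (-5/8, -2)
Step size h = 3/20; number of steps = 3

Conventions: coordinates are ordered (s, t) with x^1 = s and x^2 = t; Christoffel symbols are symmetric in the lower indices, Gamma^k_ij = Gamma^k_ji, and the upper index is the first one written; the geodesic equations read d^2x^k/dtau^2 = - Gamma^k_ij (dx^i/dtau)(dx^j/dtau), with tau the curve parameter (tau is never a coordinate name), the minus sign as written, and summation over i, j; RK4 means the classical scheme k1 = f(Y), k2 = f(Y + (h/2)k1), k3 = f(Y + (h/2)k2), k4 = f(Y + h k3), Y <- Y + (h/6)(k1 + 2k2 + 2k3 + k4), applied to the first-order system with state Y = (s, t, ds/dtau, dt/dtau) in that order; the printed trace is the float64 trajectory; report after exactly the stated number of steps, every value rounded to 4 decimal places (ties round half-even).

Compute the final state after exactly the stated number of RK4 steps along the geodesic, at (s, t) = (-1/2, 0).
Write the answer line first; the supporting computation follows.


Answer: s = -0.7812, t = -0.9000, ds/dtau = -0.6250, dt/dtau = -2.0000

f(Y) = (ds/dtau, dt/dtau, -Gamma^s_ij Y'^i Y'^j, -Gamma^t_ij Y'^i Y'^j) with the Gammas evaluated at the stage position; h = 0.150000; intermediate values shown to 6 dp
step 0: s = -0.5000, t = 0.0000, ds/dtau = -0.6250, dt/dtau = -2.0000
step 1:
  k1: at (s, t) = (-0.500000, 0.000000), (ds/dtau, dt/dtau) = (-0.625000, -2.000000); Gamma_sss = 0.000000, Gamma_sst = 0.000000, Gamma_stt = 0.000000, Gamma_tss = 0.000000, Gamma_tst = 0.000000, Gamma_ttt = 0.000000; k1 = (-0.625000, -2.000000, 0.000000, 0.000000)
  k2: at (s, t) = (-0.546875, -0.150000), (ds/dtau, dt/dtau) = (-0.625000, -2.000000); Gamma_sss = 0.000000, Gamma_sst = 0.000000, Gamma_stt = 0.000000, Gamma_tss = 0.000000, Gamma_tst = 0.000000, Gamma_ttt = 0.000000; k2 = (-0.625000, -2.000000, 0.000000, 0.000000)
  k3: at (s, t) = (-0.546875, -0.150000), (ds/dtau, dt/dtau) = (-0.625000, -2.000000); Gamma_sss = 0.000000, Gamma_sst = 0.000000, Gamma_stt = 0.000000, Gamma_tss = 0.000000, Gamma_tst = 0.000000, Gamma_ttt = 0.000000; k3 = (-0.625000, -2.000000, 0.000000, 0.000000)
  k4: at (s, t) = (-0.593750, -0.300000), (ds/dtau, dt/dtau) = (-0.625000, -2.000000); Gamma_sss = 0.000000, Gamma_sst = 0.000000, Gamma_stt = 0.000000, Gamma_tss = 0.000000, Gamma_tst = 0.000000, Gamma_ttt = 0.000000; k4 = (-0.625000, -2.000000, 0.000000, 0.000000)
  Y <- Y + (h/6)(k1 + 2k2 + 2k3 + k4): s = -0.5938, t = -0.3000, ds/dtau = -0.6250, dt/dtau = -2.0000
step 2:
  k1: at (s, t) = (-0.593750, -0.300000), (ds/dtau, dt/dtau) = (-0.625000, -2.000000); Gamma_sss = 0.000000, Gamma_sst = 0.000000, Gamma_stt = 0.000000, Gamma_tss = 0.000000, Gamma_tst = 0.000000, Gamma_ttt = 0.000000; k1 = (-0.625000, -2.000000, 0.000000, 0.000000)
  k2: at (s, t) = (-0.640625, -0.450000), (ds/dtau, dt/dtau) = (-0.625000, -2.000000); Gamma_sss = 0.000000, Gamma_sst = 0.000000, Gamma_stt = 0.000000, Gamma_tss = 0.000000, Gamma_tst = 0.000000, Gamma_ttt = 0.000000; k2 = (-0.625000, -2.000000, 0.000000, 0.000000)
  k3: at (s, t) = (-0.640625, -0.450000), (ds/dtau, dt/dtau) = (-0.625000, -2.000000); Gamma_sss = 0.000000, Gamma_sst = 0.000000, Gamma_stt = 0.000000, Gamma_tss = 0.000000, Gamma_tst = 0.000000, Gamma_ttt = 0.000000; k3 = (-0.625000, -2.000000, 0.000000, 0.000000)
  k4: at (s, t) = (-0.687500, -0.600000), (ds/dtau, dt/dtau) = (-0.625000, -2.000000); Gamma_sss = 0.000000, Gamma_sst = 0.000000, Gamma_stt = 0.000000, Gamma_tss = 0.000000, Gamma_tst = 0.000000, Gamma_ttt = 0.000000; k4 = (-0.625000, -2.000000, 0.000000, 0.000000)
  Y <- Y + (h/6)(k1 + 2k2 + 2k3 + k4): s = -0.6875, t = -0.6000, ds/dtau = -0.6250, dt/dtau = -2.0000
step 3:
  k1: at (s, t) = (-0.687500, -0.600000), (ds/dtau, dt/dtau) = (-0.625000, -2.000000); Gamma_sss = 0.000000, Gamma_sst = 0.000000, Gamma_stt = 0.000000, Gamma_tss = 0.000000, Gamma_tst = 0.000000, Gamma_ttt = 0.000000; k1 = (-0.625000, -2.000000, 0.000000, 0.000000)
  k2: at (s, t) = (-0.734375, -0.750000), (ds/dtau, dt/dtau) = (-0.625000, -2.000000); Gamma_sss = 0.000000, Gamma_sst = 0.000000, Gamma_stt = 0.000000, Gamma_tss = 0.000000, Gamma_tst = 0.000000, Gamma_ttt = 0.000000; k2 = (-0.625000, -2.000000, 0.000000, 0.000000)
  k3: at (s, t) = (-0.734375, -0.750000), (ds/dtau, dt/dtau) = (-0.625000, -2.000000); Gamma_sss = 0.000000, Gamma_sst = 0.000000, Gamma_stt = 0.000000, Gamma_tss = 0.000000, Gamma_tst = 0.000000, Gamma_ttt = 0.000000; k3 = (-0.625000, -2.000000, 0.000000, 0.000000)
  k4: at (s, t) = (-0.781250, -0.900000), (ds/dtau, dt/dtau) = (-0.625000, -2.000000); Gamma_sss = 0.000000, Gamma_sst = 0.000000, Gamma_stt = 0.000000, Gamma_tss = 0.000000, Gamma_tst = 0.000000, Gamma_ttt = 0.000000; k4 = (-0.625000, -2.000000, 0.000000, 0.000000)
  Y <- Y + (h/6)(k1 + 2k2 + 2k3 + k4): s = -0.7812, t = -0.9000, ds/dtau = -0.6250, dt/dtau = -2.0000


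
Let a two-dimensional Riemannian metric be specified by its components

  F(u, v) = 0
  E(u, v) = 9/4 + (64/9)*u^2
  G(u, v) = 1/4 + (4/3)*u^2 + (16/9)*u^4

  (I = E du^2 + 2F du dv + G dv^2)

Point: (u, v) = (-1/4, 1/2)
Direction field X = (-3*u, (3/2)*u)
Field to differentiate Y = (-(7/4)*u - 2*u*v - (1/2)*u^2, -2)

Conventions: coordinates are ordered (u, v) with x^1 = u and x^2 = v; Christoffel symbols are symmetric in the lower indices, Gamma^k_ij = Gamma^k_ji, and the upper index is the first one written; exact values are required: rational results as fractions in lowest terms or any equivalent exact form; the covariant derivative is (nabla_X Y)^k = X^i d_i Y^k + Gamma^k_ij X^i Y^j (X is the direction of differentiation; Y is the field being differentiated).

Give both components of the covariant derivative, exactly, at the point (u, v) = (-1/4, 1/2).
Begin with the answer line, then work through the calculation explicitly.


Answer: (nabla_X Y)^u = -3537/1552, (nabla_X Y)^v = 447/224

E = 97/36, F = 0, G = 49/144 at the point
E_u = -32/9, E_v = 0, F_u = 0, F_v = 0, G_u = -7/9, G_v = 0
EG - F^2 = 4753/5184;  g^inv = (5184/4753) * [[49/144, 0], [0, 97/36]]
first-kind symbols [ij,l] = (1/2)(d_i g_jl + d_j g_il - d_l g_ij): [uu,u] = E_u/2 = -16/9, [uu,v] = F_u - E_v/2 = 0, [uv,u] = E_v/2 = 0, [uv,v] = G_u/2 = -7/18, [vv,u] = F_v - G_u/2 = 7/18, [vv,v] = G_v/2 = 0
Gamma^u_ij = (G*[ij,u] - F*[ij,v])/(EG - F^2), Gamma^v_ij = (E*[ij,v] - F*[ij,u])/(EG - F^2)
Gamma_uuu = -64/97, Gamma_uuv = 0, Gamma_uvv = 14/97, Gamma_vuu = 0, Gamma_vuv = -8/7, Gamma_vvv = 0
X = (3/4, -3/8), Y = (21/32, -2) at the point


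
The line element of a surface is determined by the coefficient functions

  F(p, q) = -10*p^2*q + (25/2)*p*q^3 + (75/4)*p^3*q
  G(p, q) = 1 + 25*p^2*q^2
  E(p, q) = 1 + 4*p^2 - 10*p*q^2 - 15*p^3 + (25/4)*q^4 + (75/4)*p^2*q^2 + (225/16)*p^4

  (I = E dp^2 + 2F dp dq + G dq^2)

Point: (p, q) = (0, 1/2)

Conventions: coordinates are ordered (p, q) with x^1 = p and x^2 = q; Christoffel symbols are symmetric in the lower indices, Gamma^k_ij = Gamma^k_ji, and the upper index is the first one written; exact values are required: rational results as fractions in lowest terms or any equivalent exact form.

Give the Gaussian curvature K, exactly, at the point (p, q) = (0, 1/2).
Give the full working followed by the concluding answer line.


E = 89/64, F = 0, G = 1, EG - F^2 = 89/64 at the point
E_p = -5/2, E_q = 25/8, F_p = 25/16, F_q = 0, G_p = 0, G_q = 0
E_qq = 75/4, F_pq = 75/8, G_pp = 25/2
By Brioschi, K is (det M1 - det M2) divided by (EG - F^2) squared.
M1 = [[-E_qq/2 + F_pq - G_pp/2, E_p/2, F_p - E_q/2], [F_q - G_p/2, E, F], [G_q/2, F, G]] = [[-25/4, -5/4, 0], [0, 89/64, 0], [0, 0, 1]]; det M1 = -2225/256
M2 = [[0, E_q/2, G_p/2], [E_q/2, E, F], [G_p/2, F, G]] = [[0, 25/16, 0], [25/16, 89/64, 0], [0, 0, 1]]; det M2 = -625/256
det M1 - det M2 = -25/4; K = -25/4 / (89/64)^2 = -25600/7921

Answer: K = -25600/7921


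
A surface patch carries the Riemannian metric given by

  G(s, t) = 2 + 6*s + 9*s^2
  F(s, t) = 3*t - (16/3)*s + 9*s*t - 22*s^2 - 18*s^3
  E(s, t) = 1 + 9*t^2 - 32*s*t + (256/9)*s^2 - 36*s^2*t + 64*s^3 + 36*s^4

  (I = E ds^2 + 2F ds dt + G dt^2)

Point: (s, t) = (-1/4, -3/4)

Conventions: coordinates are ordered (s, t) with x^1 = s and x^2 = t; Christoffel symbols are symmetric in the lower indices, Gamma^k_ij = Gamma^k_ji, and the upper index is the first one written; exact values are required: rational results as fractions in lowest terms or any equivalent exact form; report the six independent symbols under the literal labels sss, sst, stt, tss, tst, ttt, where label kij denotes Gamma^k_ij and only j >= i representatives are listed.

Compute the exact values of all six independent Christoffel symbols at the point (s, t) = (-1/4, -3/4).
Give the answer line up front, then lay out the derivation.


Answer: Gamma_sss = 1736/1573, Gamma_sst = -2232/1573, Gamma_stt = 0, Gamma_tss = -336/1573, Gamma_tst = 432/1573, Gamma_ttt = 0

E = 1537/576, F = -31/96, G = 17/16 at the point
E_s = 217/36, E_t = -31/4, F_s = -107/24, F_t = 3/4, G_s = 3/2, G_t = 0
EG - F^2 = 1573/576;  g^inv = (576/1573) * [[17/16, 31/96], [31/96, 1537/576]]
first-kind symbols [ij,l] = (1/2)(d_i g_jl + d_j g_il - d_l g_ij): [ss,s] = E_s/2 = 217/72, [ss,t] = F_s - E_t/2 = -7/12, [st,s] = E_t/2 = -31/8, [st,t] = G_s/2 = 3/4, [tt,s] = F_t - G_s/2 = 0, [tt,t] = G_t/2 = 0
Gamma^s_ij = (G*[ij,s] - F*[ij,t])/(EG - F^2), Gamma^t_ij = (E*[ij,t] - F*[ij,s])/(EG - F^2)


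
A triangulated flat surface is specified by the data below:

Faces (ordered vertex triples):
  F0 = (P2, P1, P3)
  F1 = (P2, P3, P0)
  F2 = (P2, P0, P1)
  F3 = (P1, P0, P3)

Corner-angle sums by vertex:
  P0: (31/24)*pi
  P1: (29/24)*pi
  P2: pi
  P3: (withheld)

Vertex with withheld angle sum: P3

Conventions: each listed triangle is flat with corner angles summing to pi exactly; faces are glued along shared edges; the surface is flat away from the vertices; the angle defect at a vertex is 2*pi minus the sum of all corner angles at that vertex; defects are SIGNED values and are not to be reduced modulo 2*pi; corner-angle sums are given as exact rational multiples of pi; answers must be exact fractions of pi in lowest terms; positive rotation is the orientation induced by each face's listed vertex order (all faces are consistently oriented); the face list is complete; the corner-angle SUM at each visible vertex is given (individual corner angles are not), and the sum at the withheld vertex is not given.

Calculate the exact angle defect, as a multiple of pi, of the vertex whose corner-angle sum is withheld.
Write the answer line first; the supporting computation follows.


Answer: defect(P3) = (3/2)*pi

V = 4, E = 6, F = 4; chi = V - E + F = 2
Gauss-Bonnet: total defect = 2*pi*chi = 4*pi; visible defects sum to (5/2)*pi


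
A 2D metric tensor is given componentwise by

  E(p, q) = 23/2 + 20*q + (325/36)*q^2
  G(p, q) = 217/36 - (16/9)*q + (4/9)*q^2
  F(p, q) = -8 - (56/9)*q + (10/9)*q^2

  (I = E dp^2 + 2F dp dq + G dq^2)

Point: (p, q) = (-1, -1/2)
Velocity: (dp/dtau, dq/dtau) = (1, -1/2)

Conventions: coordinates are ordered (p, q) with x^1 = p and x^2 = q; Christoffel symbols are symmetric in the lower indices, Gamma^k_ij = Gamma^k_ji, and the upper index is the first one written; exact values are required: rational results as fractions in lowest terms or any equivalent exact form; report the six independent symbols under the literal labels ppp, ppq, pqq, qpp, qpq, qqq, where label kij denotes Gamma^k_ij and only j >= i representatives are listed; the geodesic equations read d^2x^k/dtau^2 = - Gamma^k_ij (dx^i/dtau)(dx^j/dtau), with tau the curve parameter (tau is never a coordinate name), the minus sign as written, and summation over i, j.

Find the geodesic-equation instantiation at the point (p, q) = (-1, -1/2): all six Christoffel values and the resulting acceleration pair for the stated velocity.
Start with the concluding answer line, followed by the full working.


Answer: Gamma_ppp = -131140/26649, Gamma_ppq = 199870/26649, Gamma_pqq = -293728/26649, Gamma_qpp = -213695/53298, Gamma_qpq = 131140/26649, Gamma_qqq = -196936/26649; accelerations (d^2p/dtau^2, d^2q/dtau^2) = (44938/2961, 63827/5922)

E = 541/144, F = -83/18, G = 253/36 at the point
E_p = 0, E_q = 395/36, F_p = 0, F_q = -22/3, G_p = 0, G_q = -20/9
EG - F^2 = 329/64;  g^inv = (64/329) * [[253/36, 83/18], [83/18, 541/144]]
first-kind symbols [ij,l] = (1/2)(d_i g_jl + d_j g_il - d_l g_ij): [pp,p] = E_p/2 = 0, [pp,q] = F_p - E_q/2 = -395/72, [pq,p] = E_q/2 = 395/72, [pq,q] = G_p/2 = 0, [qq,p] = F_q - G_p/2 = -22/3, [qq,q] = G_q/2 = -10/9
Gamma^p_ij = (G*[ij,p] - F*[ij,q])/(EG - F^2), Gamma^q_ij = (E*[ij,q] - F*[ij,p])/(EG - F^2)
Gamma_ppp = -131140/26649, Gamma_ppq = 199870/26649, Gamma_pqq = -293728/26649, Gamma_qpp = -213695/53298, Gamma_qpq = 131140/26649, Gamma_qqq = -196936/26649
d^2p/dtau^2 = -(Gamma_ppp*(1)^2 + 2*Gamma_ppq*(1)*(-1/2) + Gamma_pqq*(-1/2)^2) = 44938/2961
d^2q/dtau^2 = -(Gamma_qpp*(1)^2 + 2*Gamma_qpq*(1)*(-1/2) + Gamma_qqq*(-1/2)^2) = 63827/5922


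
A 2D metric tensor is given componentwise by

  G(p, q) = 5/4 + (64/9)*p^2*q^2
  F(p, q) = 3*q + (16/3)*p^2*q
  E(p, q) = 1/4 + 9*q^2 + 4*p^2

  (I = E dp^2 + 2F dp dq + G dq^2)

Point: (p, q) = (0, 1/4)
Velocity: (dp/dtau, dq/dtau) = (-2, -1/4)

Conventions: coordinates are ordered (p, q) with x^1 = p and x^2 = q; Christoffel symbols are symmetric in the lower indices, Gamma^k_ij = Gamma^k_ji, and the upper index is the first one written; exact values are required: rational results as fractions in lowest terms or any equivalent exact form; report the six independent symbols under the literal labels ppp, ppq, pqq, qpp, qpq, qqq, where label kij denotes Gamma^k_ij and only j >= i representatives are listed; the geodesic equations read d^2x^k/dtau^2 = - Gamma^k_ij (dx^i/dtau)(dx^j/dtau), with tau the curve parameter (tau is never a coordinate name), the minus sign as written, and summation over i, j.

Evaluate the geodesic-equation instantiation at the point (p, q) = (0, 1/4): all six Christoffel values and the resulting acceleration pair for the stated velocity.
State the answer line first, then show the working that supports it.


Answer: Gamma_ppp = 108/29, Gamma_ppq = 180/29, Gamma_pqq = 240/29, Gamma_qpp = -117/29, Gamma_qpq = -108/29, Gamma_qqq = -144/29; accelerations (d^2p/dtau^2, d^2q/dtau^2) = (-627/29, 585/29)

E = 13/16, F = 3/4, G = 5/4 at the point
E_p = 0, E_q = 9/2, F_p = 0, F_q = 3, G_p = 0, G_q = 0
EG - F^2 = 29/64;  g^inv = (64/29) * [[5/4, -3/4], [-3/4, 13/16]]
first-kind symbols [ij,l] = (1/2)(d_i g_jl + d_j g_il - d_l g_ij): [pp,p] = E_p/2 = 0, [pp,q] = F_p - E_q/2 = -9/4, [pq,p] = E_q/2 = 9/4, [pq,q] = G_p/2 = 0, [qq,p] = F_q - G_p/2 = 3, [qq,q] = G_q/2 = 0
Gamma^p_ij = (G*[ij,p] - F*[ij,q])/(EG - F^2), Gamma^q_ij = (E*[ij,q] - F*[ij,p])/(EG - F^2)
Gamma_ppp = 108/29, Gamma_ppq = 180/29, Gamma_pqq = 240/29, Gamma_qpp = -117/29, Gamma_qpq = -108/29, Gamma_qqq = -144/29
d^2p/dtau^2 = -(Gamma_ppp*(-2)^2 + 2*Gamma_ppq*(-2)*(-1/4) + Gamma_pqq*(-1/4)^2) = -627/29
d^2q/dtau^2 = -(Gamma_qpp*(-2)^2 + 2*Gamma_qpq*(-2)*(-1/4) + Gamma_qqq*(-1/4)^2) = 585/29


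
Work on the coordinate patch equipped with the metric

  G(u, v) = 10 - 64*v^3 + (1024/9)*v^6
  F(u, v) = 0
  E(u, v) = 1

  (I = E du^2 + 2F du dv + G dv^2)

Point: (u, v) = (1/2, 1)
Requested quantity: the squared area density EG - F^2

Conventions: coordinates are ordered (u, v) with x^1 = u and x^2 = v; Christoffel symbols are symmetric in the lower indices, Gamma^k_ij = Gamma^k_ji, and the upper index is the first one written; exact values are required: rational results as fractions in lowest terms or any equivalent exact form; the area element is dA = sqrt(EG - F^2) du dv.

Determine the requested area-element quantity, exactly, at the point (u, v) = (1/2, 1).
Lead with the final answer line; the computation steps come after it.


Answer: EG - F^2 = 538/9

E = 1, F = 0, G = 538/9; EG - F^2 = 538/9


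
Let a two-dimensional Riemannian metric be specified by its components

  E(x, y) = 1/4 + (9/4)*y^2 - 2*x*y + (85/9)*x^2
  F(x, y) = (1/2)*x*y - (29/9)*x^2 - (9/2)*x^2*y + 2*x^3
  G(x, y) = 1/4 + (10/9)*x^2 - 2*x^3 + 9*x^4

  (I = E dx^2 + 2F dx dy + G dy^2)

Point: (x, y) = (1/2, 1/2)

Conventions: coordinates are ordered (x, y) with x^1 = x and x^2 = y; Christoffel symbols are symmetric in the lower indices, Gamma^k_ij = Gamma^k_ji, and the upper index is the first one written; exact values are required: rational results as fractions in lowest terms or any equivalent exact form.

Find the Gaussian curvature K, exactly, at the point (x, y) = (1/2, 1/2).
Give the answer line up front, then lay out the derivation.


Answer: K = -79852/11979

E = 385/144, F = -143/144, G = 121/144, EG - F^2 = 121/96 at the point
E_x = 76/9, E_y = 5/4, F_x = -67/18, F_y = -7/8, G_x = 37/9, G_y = 0
E_yy = 9/2, F_xy = -4, G_xx = 209/9
Compute both Brioschi determinants and normalise by (EG - F^2)^2.
M1 = [[-E_yy/2 + F_xy - G_xx/2, E_x/2, F_x - E_y/2], [F_y - G_x/2, E, F], [G_y/2, F, G]] = [[-643/36, 38/9, -313/72], [-211/72, 385/144, -143/144], [0, -143/144, 121/144]]; det M1 = -18488173/746496
M2 = [[0, E_y/2, G_x/2], [E_y/2, E, F], [G_x/2, F, G]] = [[0, 5/8, 37/18], [5/8, 385/144, -143/144], [37/18, -143/144, 121/144]]; det M2 = -10582825/746496
det M1 - det M2 = -219593/20736; K = -219593/20736 / (121/96)^2 = -79852/11979


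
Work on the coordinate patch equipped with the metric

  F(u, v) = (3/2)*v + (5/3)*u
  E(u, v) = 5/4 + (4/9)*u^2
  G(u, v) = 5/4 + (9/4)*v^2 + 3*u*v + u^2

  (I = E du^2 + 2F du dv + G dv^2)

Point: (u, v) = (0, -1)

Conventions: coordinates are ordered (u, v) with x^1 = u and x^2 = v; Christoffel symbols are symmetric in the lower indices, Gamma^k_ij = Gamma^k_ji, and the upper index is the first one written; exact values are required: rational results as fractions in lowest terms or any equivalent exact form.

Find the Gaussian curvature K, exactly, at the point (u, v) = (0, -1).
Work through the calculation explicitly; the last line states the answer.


E = 5/4, F = -3/2, G = 7/2, EG - F^2 = 17/8 at the point
E_u = 0, E_v = 0, F_u = 5/3, F_v = 3/2, G_u = -3, G_v = -9/2
E_vv = 0, F_uv = 0, G_uu = 2
Using the Brioschi determinant formula for K from the metric derivatives:
M1 = [[-E_vv/2 + F_uv - G_uu/2, E_u/2, F_u - E_v/2], [F_v - G_u/2, E, F], [G_v/2, F, G]] = [[-1, 0, 5/3], [3, 5/4, -3/2], [-9/4, -3/2, 7/2]]; det M1 = -79/16
M2 = [[0, E_v/2, G_u/2], [E_v/2, E, F], [G_u/2, F, G]] = [[0, 0, -3/2], [0, 5/4, -3/2], [-3/2, -3/2, 7/2]]; det M2 = -45/16
det M1 - det M2 = -17/8; K = -17/8 / (17/8)^2 = -8/17

Answer: K = -8/17


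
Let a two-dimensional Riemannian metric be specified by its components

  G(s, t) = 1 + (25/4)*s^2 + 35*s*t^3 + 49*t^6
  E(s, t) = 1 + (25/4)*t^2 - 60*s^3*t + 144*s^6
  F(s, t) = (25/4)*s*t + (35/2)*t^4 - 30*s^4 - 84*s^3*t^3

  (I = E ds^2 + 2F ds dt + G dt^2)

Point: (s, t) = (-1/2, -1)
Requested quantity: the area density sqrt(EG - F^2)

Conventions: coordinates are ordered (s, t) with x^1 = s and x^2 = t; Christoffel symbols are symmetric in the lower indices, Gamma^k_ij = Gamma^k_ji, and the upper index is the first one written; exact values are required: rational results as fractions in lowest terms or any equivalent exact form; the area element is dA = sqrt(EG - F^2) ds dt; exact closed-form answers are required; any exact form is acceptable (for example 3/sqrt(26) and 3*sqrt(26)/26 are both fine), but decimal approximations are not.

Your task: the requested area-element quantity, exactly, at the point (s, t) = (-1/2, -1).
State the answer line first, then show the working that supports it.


Answer: sqrt(EG - F^2) = sqrt(1121)/4

E = 2, F = 33/4, G = 1105/16; EG - F^2 = 1121/16


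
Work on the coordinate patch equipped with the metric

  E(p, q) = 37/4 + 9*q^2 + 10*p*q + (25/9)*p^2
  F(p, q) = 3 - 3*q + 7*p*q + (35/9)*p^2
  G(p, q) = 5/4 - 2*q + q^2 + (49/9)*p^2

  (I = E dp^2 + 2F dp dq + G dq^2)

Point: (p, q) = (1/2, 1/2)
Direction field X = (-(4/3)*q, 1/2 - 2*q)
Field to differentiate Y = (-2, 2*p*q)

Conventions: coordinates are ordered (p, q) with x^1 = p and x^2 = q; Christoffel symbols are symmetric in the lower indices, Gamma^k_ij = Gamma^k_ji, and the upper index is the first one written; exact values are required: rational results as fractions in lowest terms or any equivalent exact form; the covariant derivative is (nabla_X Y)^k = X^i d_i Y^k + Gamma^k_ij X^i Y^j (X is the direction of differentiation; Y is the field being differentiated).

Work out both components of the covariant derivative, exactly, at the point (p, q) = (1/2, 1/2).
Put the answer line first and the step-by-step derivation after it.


Answer: (nabla_X Y)^p = 34952/37017, (nabla_X Y)^q = -73585/37017

E = 529/36, F = 38/9, G = 67/36 at the point
E_p = 70/9, E_q = 14, F_p = 133/18, F_q = 1/2, G_p = 49/9, G_q = -1
EG - F^2 = 457/48;  g^inv = (48/457) * [[67/36, -38/9], [-38/9, 529/36]]
first-kind symbols [ij,l] = (1/2)(d_i g_jl + d_j g_il - d_l g_ij): [pp,p] = E_p/2 = 35/9, [pp,q] = F_p - E_q/2 = 7/18, [pq,p] = E_q/2 = 7, [pq,q] = G_p/2 = 49/18, [qq,p] = F_q - G_p/2 = -20/9, [qq,q] = G_q/2 = -1/2
Gamma^p_ij = (G*[ij,p] - F*[ij,q])/(EG - F^2), Gamma^q_ij = (E*[ij,q] - F*[ij,p])/(EG - F^2)
Gamma_ppp = 7252/12339, Gamma_ppq = 1988/12339, Gamma_pqq = -2624/12339, Gamma_qpp = -13874/12339, Gamma_qpq = 13538/12339, Gamma_qqq = 2638/12339
X = (-2/3, -1/2), Y = (-2, 1/2) at the point


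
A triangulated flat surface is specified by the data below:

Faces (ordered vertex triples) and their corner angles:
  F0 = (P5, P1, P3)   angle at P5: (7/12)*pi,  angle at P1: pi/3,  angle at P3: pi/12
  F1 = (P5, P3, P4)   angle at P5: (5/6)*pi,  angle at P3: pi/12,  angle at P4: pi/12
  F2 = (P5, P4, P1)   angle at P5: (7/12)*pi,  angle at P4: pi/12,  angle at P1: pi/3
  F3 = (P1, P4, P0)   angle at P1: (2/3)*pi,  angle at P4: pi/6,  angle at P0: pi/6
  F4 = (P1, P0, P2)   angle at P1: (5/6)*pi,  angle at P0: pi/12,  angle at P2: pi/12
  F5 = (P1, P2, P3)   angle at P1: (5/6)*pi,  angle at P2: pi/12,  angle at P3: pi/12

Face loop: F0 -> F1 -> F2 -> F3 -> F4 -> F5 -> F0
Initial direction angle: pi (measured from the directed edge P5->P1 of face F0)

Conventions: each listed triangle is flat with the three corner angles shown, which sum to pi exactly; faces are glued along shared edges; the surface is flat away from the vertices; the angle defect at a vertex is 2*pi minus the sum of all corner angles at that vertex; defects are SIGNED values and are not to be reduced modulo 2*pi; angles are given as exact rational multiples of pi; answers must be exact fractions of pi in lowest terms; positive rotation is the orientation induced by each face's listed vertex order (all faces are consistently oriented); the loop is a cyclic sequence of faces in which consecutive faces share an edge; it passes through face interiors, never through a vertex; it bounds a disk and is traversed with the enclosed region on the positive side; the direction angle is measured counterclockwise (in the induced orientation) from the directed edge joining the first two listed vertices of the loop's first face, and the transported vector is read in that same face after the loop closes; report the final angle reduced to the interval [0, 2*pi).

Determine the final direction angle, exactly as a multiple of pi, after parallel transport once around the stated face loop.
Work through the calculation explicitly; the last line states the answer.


enclosed vertex P1: corner angles sum to 3*pi, defect = 2*pi - 3*pi = -pi
enclosed vertex P5: corner angles sum to 2*pi, defect = 2*pi - 2*pi = 0
transport around the loop rotates by the sum of enclosed defects; add to the initial angle mod 2*pi
final angle = pi - pi = 0 (mod 2*pi)

Answer: final direction angle = 0
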